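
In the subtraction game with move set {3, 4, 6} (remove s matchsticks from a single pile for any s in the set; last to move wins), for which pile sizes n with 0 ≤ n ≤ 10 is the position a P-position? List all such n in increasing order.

0, 1, 2, 9, 10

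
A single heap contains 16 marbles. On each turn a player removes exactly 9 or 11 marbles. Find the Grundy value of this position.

1

Grundy values for subtraction set {9, 11}:
k:     0  1  2  3  4  5  6  7  8  9 10 11 12 13 14 15 16
g(k):  0  0  0  0  0  0  0  0  0  1  1  1  1  1  1  1  1
So g(16) = 1.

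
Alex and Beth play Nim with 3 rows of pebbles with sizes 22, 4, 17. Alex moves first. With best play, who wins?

Alex wins

Compute the nim-sum pairwise:
22 XOR 4 = 18
18 XOR 17 = 3
The nim-sum is 3 ≠ 0, so this is an N-position: the player to move can win; Alex has a winning move.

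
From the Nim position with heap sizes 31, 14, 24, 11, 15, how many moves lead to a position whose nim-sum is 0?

5

Nim-sum: 31 ⊕ 14 ⊕ 24 ⊕ 11 ⊕ 15 = 13.
The overall nim-sum is X = 13. A heap of size p has a winning move iff p XOR X < p (reduce it to p XOR X).
  31: 31 XOR 13 = 18 < 31 — winning move (to 18).
  14: 14 XOR 13 = 3 < 14 — winning move (to 3).
  24: 24 XOR 13 = 21 < 24 — winning move (to 21).
  11: 11 XOR 13 = 6 < 11 — winning move (to 6).
  15: 15 XOR 13 = 2 < 15 — winning move (to 2).
That gives 5 winning moves.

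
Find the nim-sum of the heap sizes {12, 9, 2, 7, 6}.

Nim-sum: 12 XOR 9 XOR 2 XOR 7 XOR 6 = 6.

6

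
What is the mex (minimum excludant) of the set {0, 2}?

1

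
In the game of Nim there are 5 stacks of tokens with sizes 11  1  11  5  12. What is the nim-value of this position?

8

Write each in binary and XOR column by column:
  1011  (11)
  0001  (1)
  1011  (11)
  0101  (5)
  1100  (12)
  ----
  1000  (8)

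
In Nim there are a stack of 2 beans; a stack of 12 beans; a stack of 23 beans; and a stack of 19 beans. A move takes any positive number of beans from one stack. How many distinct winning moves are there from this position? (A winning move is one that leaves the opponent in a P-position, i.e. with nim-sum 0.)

Write each in binary and XOR column by column:
  00010  (2)
  01100  (12)
  10111  (23)
  10011  (19)
  -----
  01010  (10)
The overall nim-sum is X = 10. A stack of size p has a winning move iff p XOR X < p (reduce it to p XOR X).
  2: 2 XOR 10 = 8 ≥ 2 — no move.
  12: 12 XOR 10 = 6 < 12 — winning move (to 6).
  23: 23 XOR 10 = 29 ≥ 23 — no move.
  19: 19 XOR 10 = 25 ≥ 19 — no move.
That gives 1 winning move.

1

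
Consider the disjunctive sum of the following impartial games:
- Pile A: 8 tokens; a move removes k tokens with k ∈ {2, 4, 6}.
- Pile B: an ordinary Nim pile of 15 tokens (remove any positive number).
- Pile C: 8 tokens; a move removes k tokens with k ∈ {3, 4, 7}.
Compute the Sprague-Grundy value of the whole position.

13

For pile A, compute g(0), g(1), … with moves {2, 4, 6}:
g(0) = mex{} = 0
g(1) = mex{} = 0
g(2) = mex{0} = 1
g(3) = mex{0} = 1
g(4) = mex{0,1} = 2
g(5) = mex{0,1} = 2
g(6) = mex{0,1,2} = 3
g(7) = mex{0,1,2} = 3
g(8) = mex{1,2,3} = 0
So g(8) = 0.
Pile B is a plain Nim pile of size 15, so its Grundy value is 15.
For pile C, compute g(0), g(1), … with moves {3, 4, 7}:
k:     0  1  2  3  4  5  6  7  8
g(k):  0  0  0  1  1  1  2  2  2
So g(8) = 2.
The value of a disjunctive sum is the nim-sum of the parts.
Combined value = 0 XOR 15 XOR 2 = 13.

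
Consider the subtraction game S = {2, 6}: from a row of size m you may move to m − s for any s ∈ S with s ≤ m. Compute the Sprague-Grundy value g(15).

1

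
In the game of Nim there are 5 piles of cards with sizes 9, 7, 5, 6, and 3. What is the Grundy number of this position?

14

Compute the nim-sum pairwise:
9 ^ 7 = 14
14 ^ 5 = 11
11 ^ 6 = 13
13 ^ 3 = 14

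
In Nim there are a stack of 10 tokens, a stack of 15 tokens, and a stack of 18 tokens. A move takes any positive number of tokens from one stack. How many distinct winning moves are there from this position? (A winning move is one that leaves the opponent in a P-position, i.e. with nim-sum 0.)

Compute the nim-sum pairwise:
10 ⊕ 15 = 5
5 ⊕ 18 = 23
The overall nim-sum is X = 23. A stack of size p has a winning move iff p XOR X < p (reduce it to p XOR X).
  10: 10 XOR 23 = 29 ≥ 10 — no move.
  15: 15 XOR 23 = 24 ≥ 15 — no move.
  18: 18 XOR 23 = 5 < 18 — winning move (to 5).
That gives 1 winning move.

1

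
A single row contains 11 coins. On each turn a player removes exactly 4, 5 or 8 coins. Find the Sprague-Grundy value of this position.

Compute g(0), g(1), … for moves {4, 5, 8}:
g(0) = mex{} = 0
g(1) = mex{} = 0
g(2) = mex{} = 0
g(3) = mex{} = 0
g(4) = mex{0} = 1
g(5) = mex{0} = 1
g(6) = mex{0} = 1
g(7) = mex{0} = 1
g(8) = mex{0,1} = 2
g(9) = mex{0,1} = 2
g(10) = mex{0,1} = 2
g(11) = mex{0,1} = 2
So g(11) = 2.

2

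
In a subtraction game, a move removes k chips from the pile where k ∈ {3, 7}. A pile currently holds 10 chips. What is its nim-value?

Grundy values for subtraction set {3, 7}:
k:     0  1  2  3  4  5  6  7  8  9 10
g(k):  0  0  0  1  1  1  0  2  2  1  0
So g(10) = 0.

0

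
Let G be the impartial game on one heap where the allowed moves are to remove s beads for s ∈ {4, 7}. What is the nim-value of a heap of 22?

0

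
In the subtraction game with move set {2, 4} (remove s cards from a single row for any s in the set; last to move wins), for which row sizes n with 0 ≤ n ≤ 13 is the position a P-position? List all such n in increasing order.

0, 1, 6, 7, 12, 13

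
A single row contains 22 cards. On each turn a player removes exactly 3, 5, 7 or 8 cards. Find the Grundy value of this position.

Build the Grundy sequence with g(k) = mex{g(k−s) : s ∈ {3, 5, 7, 8}, s ≤ k}:
k:     0  1  2  3  4  5  6  7  8  9 10 11 12 13 14 15 16 17 18 19 20 21 22
g(k):  0  0  0  1  1  1  2  2  2  3  3  0  0  0  1  1  1  2  2  2  3  3  0
So g(22) = 0.

0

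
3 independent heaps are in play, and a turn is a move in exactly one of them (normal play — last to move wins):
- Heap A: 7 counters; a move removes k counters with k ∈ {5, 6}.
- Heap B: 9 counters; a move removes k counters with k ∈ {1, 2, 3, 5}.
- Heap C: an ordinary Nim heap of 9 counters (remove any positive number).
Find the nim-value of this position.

9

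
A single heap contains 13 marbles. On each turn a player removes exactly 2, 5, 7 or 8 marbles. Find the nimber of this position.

Compute g(0), g(1), … for moves {2, 5, 7, 8}:
g(0) = mex{} = 0
g(1) = mex{} = 0
g(2) = mex{0} = 1
g(3) = mex{0} = 1
g(4) = mex{1} = 0
g(5) = mex{0,1} = 2
g(6) = mex{0} = 1
g(7) = mex{0,1,2} = 3
g(8) = mex{0,1} = 2
g(9) = mex{0,1,3} = 2
g(10) = mex{1,2} = 0
g(11) = mex{0,1,2} = 3
g(12) = mex{0,2,3} = 1
g(13) = mex{1,2,3} = 0
So g(13) = 0.

0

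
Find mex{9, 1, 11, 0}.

2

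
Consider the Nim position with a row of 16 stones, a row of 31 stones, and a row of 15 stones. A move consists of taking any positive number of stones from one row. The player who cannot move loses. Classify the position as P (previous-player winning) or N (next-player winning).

Compute the nim-sum pairwise:
16 XOR 31 = 15
15 XOR 15 = 0
The nim-sum is 0, so this is a P-position: the player to move is in a losing position under optimal play.

P-position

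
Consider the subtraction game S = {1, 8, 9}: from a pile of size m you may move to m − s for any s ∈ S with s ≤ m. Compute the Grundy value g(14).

2

Grundy values for subtraction set {1, 8, 9}:
g(0) = mex{} = 0
g(1) = mex{0} = 1
g(2) = mex{1} = 0
g(3) = mex{0} = 1
g(4) = mex{1} = 0
g(5) = mex{0} = 1
g(6) = mex{1} = 0
g(7) = mex{0} = 1
g(8) = mex{0,1} = 2
g(9) = mex{0,1,2} = 3
g(10) = mex{0,1,3} = 2
g(11) = mex{0,1,2} = 3
g(12) = mex{0,1,3} = 2
g(13) = mex{0,1,2} = 3
g(14) = mex{0,1,3} = 2
So g(14) = 2.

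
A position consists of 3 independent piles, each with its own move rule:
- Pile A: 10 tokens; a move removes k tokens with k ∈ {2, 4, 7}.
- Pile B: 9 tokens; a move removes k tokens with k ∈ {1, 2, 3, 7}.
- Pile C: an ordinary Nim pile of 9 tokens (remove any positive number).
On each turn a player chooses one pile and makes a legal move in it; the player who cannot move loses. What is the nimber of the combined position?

For pile A, compute g(0), g(1), … with moves {2, 4, 7}:
g(0) = mex{} = 0
g(1) = mex{} = 0
g(2) = mex{0} = 1
g(3) = mex{0} = 1
g(4) = mex{0,1} = 2
g(5) = mex{0,1} = 2
g(6) = mex{1,2} = 0
g(7) = mex{0,1,2} = 3
g(8) = mex{0,2} = 1
g(9) = mex{1,2,3} = 0
g(10) = mex{0,1} = 2
So g(10) = 2.
For pile B, compute g(0), g(1), … with moves {1, 2, 3, 7}:
g(0) = mex{} = 0
g(1) = mex{0} = 1
g(2) = mex{0,1} = 2
g(3) = mex{0,1,2} = 3
g(4) = mex{1,2,3} = 0
g(5) = mex{0,2,3} = 1
g(6) = mex{0,1,3} = 2
g(7) = mex{0,1,2} = 3
g(8) = mex{1,2,3} = 0
g(9) = mex{0,2,3} = 1
So g(9) = 1.
Pile C is a plain Nim pile of size 9, so its Grundy value is 9.
The value of a disjunctive sum is the nim-sum of the parts.
Combined value = 2 XOR 1 XOR 9 = 10.

10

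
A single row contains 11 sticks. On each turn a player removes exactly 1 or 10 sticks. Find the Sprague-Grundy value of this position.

0

Grundy values for subtraction set {1, 10}:
k:     0  1  2  3  4  5  6  7  8  9 10 11
g(k):  0  1  0  1  0  1  0  1  0  1  2  0
So g(11) = 0.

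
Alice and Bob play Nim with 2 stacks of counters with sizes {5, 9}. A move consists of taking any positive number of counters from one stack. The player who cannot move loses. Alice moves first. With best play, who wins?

Nim-sum: 5 XOR 9 = 12.
The nim-sum is 12 ≠ 0, so this is an N-position: the player to move can win; Alice has a winning move.

Alice wins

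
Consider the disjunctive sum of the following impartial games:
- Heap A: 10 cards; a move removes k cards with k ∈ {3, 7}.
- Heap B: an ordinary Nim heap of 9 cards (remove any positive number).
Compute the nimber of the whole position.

9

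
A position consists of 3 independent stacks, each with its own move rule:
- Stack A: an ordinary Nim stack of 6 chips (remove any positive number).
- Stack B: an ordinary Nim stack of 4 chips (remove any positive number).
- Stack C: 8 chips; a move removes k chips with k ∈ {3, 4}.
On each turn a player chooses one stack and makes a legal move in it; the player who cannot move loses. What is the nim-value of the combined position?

2

Stack A is a plain Nim stack of size 6, so its Grundy value is 6.
Stack B is a plain Nim stack of size 4, so its Grundy value is 4.
For stack C, compute g(0), g(1), … with moves {3, 4}:
g(0) = mex{} = 0
g(1) = mex{} = 0
g(2) = mex{} = 0
g(3) = mex{0} = 1
g(4) = mex{0} = 1
g(5) = mex{0} = 1
g(6) = mex{0,1} = 2
g(7) = mex{1} = 0
g(8) = mex{1} = 0
So g(8) = 0.
By the Sprague-Grundy theorem, the Grundy value of a sum of independent games is the XOR of the component values.
Combined value = 6 XOR 4 XOR 0 = 2.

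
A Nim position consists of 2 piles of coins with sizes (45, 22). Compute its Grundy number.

59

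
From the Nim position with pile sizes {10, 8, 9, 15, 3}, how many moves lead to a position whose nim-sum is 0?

Nim-sum: 10 ^ 8 ^ 9 ^ 15 ^ 3 = 7.
The overall nim-sum is X = 7. A pile of size p has a winning move iff p XOR X < p (reduce it to p XOR X).
  10: 10 XOR 7 = 13 ≥ 10 — no move.
  8: 8 XOR 7 = 15 ≥ 8 — no move.
  9: 9 XOR 7 = 14 ≥ 9 — no move.
  15: 15 XOR 7 = 8 < 15 — winning move (to 8).
  3: 3 XOR 7 = 4 ≥ 3 — no move.
That gives 1 winning move.

1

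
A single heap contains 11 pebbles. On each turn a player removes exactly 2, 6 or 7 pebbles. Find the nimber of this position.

Grundy values for subtraction set {2, 6, 7}:
k:     0  1  2  3  4  5  6  7  8  9 10 11
g(k):  0  0  1  1  0  0  1  1  2  0  3  1
So g(11) = 1.

1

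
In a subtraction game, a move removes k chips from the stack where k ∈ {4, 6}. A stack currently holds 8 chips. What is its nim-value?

Build the Grundy sequence with g(k) = mex{g(k−s) : s ∈ {4, 6}, s ≤ k}:
k:     0  1  2  3  4  5  6  7  8
g(k):  0  0  0  0  1  1  1  1  2
So g(8) = 2.

2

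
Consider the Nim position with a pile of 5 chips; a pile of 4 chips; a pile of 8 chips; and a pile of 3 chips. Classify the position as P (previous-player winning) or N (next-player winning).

N-position

Bitwise XOR of the heap sizes:
  0101  (5)
  0100  (4)
  1000  (8)
  0011  (3)
  ----
  1010  (10)
The nim-sum is 10 ≠ 0, so this is an N-position: the player to move can win.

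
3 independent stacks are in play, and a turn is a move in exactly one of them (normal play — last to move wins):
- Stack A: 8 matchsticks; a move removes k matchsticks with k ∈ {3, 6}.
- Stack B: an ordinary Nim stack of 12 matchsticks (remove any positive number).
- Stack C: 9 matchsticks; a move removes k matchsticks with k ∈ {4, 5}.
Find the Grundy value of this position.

14

Grundy values for stack A (subtraction set {3, 6}):
k:     0  1  2  3  4  5  6  7  8
g(k):  0  0  0  1  1  1  2  2  2
So g(8) = 2.
Stack B is a plain Nim stack of size 12, so its Grundy value is 12.
Build the Grundy sequence for stack C with g(k) = mex{g(k−s) : s ∈ {4, 5}, s ≤ k}:
k:     0  1  2  3  4  5  6  7  8  9
g(k):  0  0  0  0  1  1  1  1  2  0
So g(9) = 0.
The value of a disjunctive sum is the nim-sum of the parts.
Combined value = 2 ⊕ 12 ⊕ 0 = 14.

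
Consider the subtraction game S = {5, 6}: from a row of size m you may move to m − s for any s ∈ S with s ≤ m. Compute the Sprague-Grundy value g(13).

Grundy values for subtraction set {5, 6}:
k:     0  1  2  3  4  5  6  7  8  9 10 11 12 13
g(k):  0  0  0  0  0  1  1  1  1  1  2  0  0  0
So g(13) = 0.

0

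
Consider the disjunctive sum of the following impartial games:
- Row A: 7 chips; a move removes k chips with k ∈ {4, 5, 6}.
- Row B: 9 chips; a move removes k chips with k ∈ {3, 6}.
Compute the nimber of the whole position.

1

Build the Grundy sequence for row A with g(k) = mex{g(k−s) : s ∈ {4, 5, 6}, s ≤ k}:
k:     0  1  2  3  4  5  6  7
g(k):  0  0  0  0  1  1  1  1
So g(7) = 1.
Build the Grundy sequence for row B with g(k) = mex{g(k−s) : s ∈ {3, 6}, s ≤ k}:
k:     0  1  2  3  4  5  6  7  8  9
g(k):  0  0  0  1  1  1  2  2  2  0
So g(9) = 0.
The value of a disjunctive sum is the nim-sum of the parts.
Combined value = 1 XOR 0 = 1.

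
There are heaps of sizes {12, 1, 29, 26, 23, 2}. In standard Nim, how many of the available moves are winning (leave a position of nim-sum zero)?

Compute the nim-sum pairwise:
12 XOR 1 = 13
13 XOR 29 = 16
16 XOR 26 = 10
10 XOR 23 = 29
29 XOR 2 = 31
The overall nim-sum is X = 31. A heap of size p has a winning move iff p XOR X < p (reduce it to p XOR X).
  12: 12 XOR 31 = 19 ≥ 12 — no move.
  1: 1 XOR 31 = 30 ≥ 1 — no move.
  29: 29 XOR 31 = 2 < 29 — winning move (to 2).
  26: 26 XOR 31 = 5 < 26 — winning move (to 5).
  23: 23 XOR 31 = 8 < 23 — winning move (to 8).
  2: 2 XOR 31 = 29 ≥ 2 — no move.
That gives 3 winning moves.

3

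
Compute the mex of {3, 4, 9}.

0

0 is not in the set, so the mex is 0.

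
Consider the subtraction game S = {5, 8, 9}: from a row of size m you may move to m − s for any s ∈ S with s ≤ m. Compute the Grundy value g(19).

Compute g(0), g(1), … for moves {5, 8, 9}:
k:     0  1  2  3  4  5  6  7  8  9 10 11 12 13 14 15 16 17 18 19
g(k):  0  0  0  0  0  1  1  1  1  1  2  2  2  2  0  0  0  0  0  1
So g(19) = 1.

1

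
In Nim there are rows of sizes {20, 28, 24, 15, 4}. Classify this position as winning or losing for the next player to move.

Winning position

Compute the nim-sum pairwise:
20 ^ 28 = 8
8 ^ 24 = 16
16 ^ 15 = 31
31 ^ 4 = 27
The nim-sum is 27 ≠ 0, so this is an N-position: the player to move can win.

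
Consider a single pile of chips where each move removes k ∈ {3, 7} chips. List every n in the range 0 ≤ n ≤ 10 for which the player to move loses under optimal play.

0, 1, 2, 6, 10

Grundy values for subtraction set {3, 7}:
k:     0  1  2  3  4  5  6  7  8  9 10
g(k):  0  0  0  1  1  1  0  2  2  1  0
The P-positions (g = 0) in 0..10 are 0, 1, 2, 6, 10.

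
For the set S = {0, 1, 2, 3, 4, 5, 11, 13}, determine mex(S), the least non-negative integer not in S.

6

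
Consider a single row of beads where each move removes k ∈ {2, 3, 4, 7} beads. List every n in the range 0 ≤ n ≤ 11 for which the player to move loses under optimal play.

Compute g(0), g(1), … for moves {2, 3, 4, 7}:
k:     0  1  2  3  4  5  6  7  8  9 10 11
g(k):  0  0  1  1  2  2  0  3  1  4  2  0
The P-positions (g = 0) in 0..11 are 0, 1, 6, 11.

0, 1, 6, 11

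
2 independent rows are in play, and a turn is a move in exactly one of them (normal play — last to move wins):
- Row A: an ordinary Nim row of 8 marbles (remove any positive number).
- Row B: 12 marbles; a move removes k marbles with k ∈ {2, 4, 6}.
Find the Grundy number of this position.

Row A is a plain Nim row of size 8, so its Grundy value is 8.
Grundy values for row B (subtraction set {2, 4, 6}):
g(0) = mex{} = 0
g(1) = mex{} = 0
g(2) = mex{0} = 1
g(3) = mex{0} = 1
g(4) = mex{0,1} = 2
g(5) = mex{0,1} = 2
g(6) = mex{0,1,2} = 3
g(7) = mex{0,1,2} = 3
g(8) = mex{1,2,3} = 0
g(9) = mex{1,2,3} = 0
g(10) = mex{0,2,3} = 1
g(11) = mex{0,2,3} = 1
g(12) = mex{0,1,3} = 2
So g(12) = 2.
By the Sprague-Grundy theorem, the Grundy value of a sum of independent games is the XOR of the component values.
Combined value = 8 ⊕ 2 = 10.

10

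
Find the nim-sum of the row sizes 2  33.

35

Compute the nim-sum pairwise:
2 ^ 33 = 35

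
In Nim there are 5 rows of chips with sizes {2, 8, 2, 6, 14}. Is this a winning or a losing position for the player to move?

Nim-sum: 2 ^ 8 ^ 2 ^ 6 ^ 14 = 0.
The nim-sum is 0, so this is a P-position: the player to move is in a losing position under optimal play.

Losing position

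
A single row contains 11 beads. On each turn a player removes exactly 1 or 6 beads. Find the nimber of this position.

0

Build the Grundy sequence with g(k) = mex{g(k−s) : s ∈ {1, 6}, s ≤ k}:
k:     0  1  2  3  4  5  6  7  8  9 10 11
g(k):  0  1  0  1  0  1  2  0  1  0  1  0
So g(11) = 0.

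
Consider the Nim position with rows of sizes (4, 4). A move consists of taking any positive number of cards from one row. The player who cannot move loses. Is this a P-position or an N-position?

Compute the nim-sum pairwise:
4 ⊕ 4 = 0
The nim-sum is 0, so this is a P-position: the player to move is in a losing position under optimal play.

P-position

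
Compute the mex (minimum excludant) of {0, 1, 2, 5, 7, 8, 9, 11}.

The values 0, 1, 2 are all present; 3 is the first non-negative integer missing from the set.

3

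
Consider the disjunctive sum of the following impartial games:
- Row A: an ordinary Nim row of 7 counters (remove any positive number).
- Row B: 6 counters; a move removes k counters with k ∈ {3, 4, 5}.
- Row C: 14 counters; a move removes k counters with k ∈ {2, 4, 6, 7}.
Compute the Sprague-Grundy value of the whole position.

Row A is a plain Nim row of size 7, so its Grundy value is 7.
Build the Grundy sequence for row B with g(k) = mex{g(k−s) : s ∈ {3, 4, 5}, s ≤ k}:
k:     0  1  2  3  4  5  6
g(k):  0  0  0  1  1  1  2
So g(6) = 2.
Grundy values for row C (subtraction set {2, 4, 6, 7}):
k:     0  1  2  3  4  5  6  7  8  9 10 11 12 13 14
g(k):  0  0  1  1  2  2  3  3  4  0  0  1  1  2  2
So g(14) = 2.
By the Sprague-Grundy theorem, the Grundy value of a sum of independent games is the XOR of the component values.
Combined value = 7 ⊕ 2 ⊕ 2 = 7.

7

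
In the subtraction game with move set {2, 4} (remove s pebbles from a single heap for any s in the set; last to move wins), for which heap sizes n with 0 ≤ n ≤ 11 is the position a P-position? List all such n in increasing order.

0, 1, 6, 7

Build the Grundy sequence with g(k) = mex{g(k−s) : s ∈ {2, 4}, s ≤ k}:
k:     0  1  2  3  4  5  6  7  8  9 10 11
g(k):  0  0  1  1  2  2  0  0  1  1  2  2
The P-positions (g = 0) in 0..11 are 0, 1, 6, 7.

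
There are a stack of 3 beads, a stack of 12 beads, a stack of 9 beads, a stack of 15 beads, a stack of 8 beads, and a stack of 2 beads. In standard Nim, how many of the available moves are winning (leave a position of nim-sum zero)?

Nim-sum: 3 XOR 12 XOR 9 XOR 15 XOR 8 XOR 2 = 3.
The overall nim-sum is X = 3. A stack of size p has a winning move iff p XOR X < p (reduce it to p XOR X).
  3: 3 XOR 3 = 0 < 3 — winning move (to 0).
  12: 12 XOR 3 = 15 ≥ 12 — no move.
  9: 9 XOR 3 = 10 ≥ 9 — no move.
  15: 15 XOR 3 = 12 < 15 — winning move (to 12).
  8: 8 XOR 3 = 11 ≥ 8 — no move.
  2: 2 XOR 3 = 1 < 2 — winning move (to 1).
That gives 3 winning moves.

3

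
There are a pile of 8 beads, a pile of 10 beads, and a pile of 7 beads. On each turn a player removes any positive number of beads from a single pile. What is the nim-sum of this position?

Nim-sum: 8 ^ 10 ^ 7 = 5.

5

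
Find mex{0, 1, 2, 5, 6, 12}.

3

The values 0, 1, 2 are all present; 3 is the first non-negative integer missing from the set.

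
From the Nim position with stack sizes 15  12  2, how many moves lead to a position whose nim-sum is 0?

1

Write each in binary and XOR column by column:
  1111  (15)
  1100  (12)
  0010  (2)
  ----
  0001  (1)
The overall nim-sum is X = 1. A stack of size p has a winning move iff p XOR X < p (reduce it to p XOR X).
  15: 15 XOR 1 = 14 < 15 — winning move (to 14).
  12: 12 XOR 1 = 13 ≥ 12 — no move.
  2: 2 XOR 1 = 3 ≥ 2 — no move.
That gives 1 winning move.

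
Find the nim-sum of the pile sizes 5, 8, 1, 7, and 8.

Compute the nim-sum pairwise:
5 ^ 8 = 13
13 ^ 1 = 12
12 ^ 7 = 11
11 ^ 8 = 3

3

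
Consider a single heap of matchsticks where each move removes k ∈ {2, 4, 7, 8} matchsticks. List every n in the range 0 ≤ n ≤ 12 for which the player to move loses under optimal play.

0, 1, 6, 11, 12

Grundy values for subtraction set {2, 4, 7, 8}:
g(0) = mex{} = 0
g(1) = mex{} = 0
g(2) = mex{0} = 1
g(3) = mex{0} = 1
g(4) = mex{0,1} = 2
g(5) = mex{0,1} = 2
g(6) = mex{1,2} = 0
g(7) = mex{0,1,2} = 3
g(8) = mex{0,2} = 1
g(9) = mex{0,1,2,3} = 4
g(10) = mex{0,1} = 2
g(11) = mex{1,2,3,4} = 0
g(12) = mex{1,2} = 0
The P-positions (g = 0) in 0..12 are 0, 1, 6, 11, 12.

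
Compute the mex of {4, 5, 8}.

0 is not in the set, so the mex is 0.

0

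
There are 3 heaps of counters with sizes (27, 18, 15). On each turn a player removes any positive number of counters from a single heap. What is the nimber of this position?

6

Compute the nim-sum pairwise:
27 ^ 18 = 9
9 ^ 15 = 6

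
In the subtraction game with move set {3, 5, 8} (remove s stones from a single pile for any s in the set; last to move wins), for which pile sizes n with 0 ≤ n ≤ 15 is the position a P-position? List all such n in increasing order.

0, 1, 2, 11, 12, 13

Compute g(0), g(1), … for moves {3, 5, 8}:
k:     0  1  2  3  4  5  6  7  8  9 10 11 12 13 14 15
g(k):  0  0  0  1  1  1  2  2  2  3  3  0  0  0  1  1
The P-positions (g = 0) in 0..15 are 0, 1, 2, 11, 12, 13.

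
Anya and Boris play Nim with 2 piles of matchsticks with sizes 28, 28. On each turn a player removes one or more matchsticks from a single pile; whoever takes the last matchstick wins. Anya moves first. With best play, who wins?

Boris wins

Nim-sum: 28 XOR 28 = 0.
The nim-sum is 0, so this is a P-position: the player to move is in a losing position under optimal play; Anya is about to move from it and so loses — Boris wins.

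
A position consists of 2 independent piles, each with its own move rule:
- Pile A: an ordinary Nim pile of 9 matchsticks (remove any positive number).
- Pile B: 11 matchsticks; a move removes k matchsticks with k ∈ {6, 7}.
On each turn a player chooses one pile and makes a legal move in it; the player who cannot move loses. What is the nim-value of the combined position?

8

Pile A is a plain Nim pile of size 9, so its Grundy value is 9.
Build the Grundy sequence for pile B with g(k) = mex{g(k−s) : s ∈ {6, 7}, s ≤ k}:
k:     0  1  2  3  4  5  6  7  8  9 10 11
g(k):  0  0  0  0  0  0  1  1  1  1  1  1
So g(11) = 1.
The value of a disjunctive sum is the nim-sum of the parts.
Combined value = 9 ⊕ 1 = 8.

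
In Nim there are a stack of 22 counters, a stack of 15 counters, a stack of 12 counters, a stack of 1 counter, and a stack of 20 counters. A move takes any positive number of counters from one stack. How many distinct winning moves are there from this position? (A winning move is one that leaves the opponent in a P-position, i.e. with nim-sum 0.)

Compute the nim-sum pairwise:
22 ⊕ 15 = 25
25 ⊕ 12 = 21
21 ⊕ 1 = 20
20 ⊕ 20 = 0
The nim-sum is already 0, so every move leaves a nonzero nim-sum — there are no winning moves.

0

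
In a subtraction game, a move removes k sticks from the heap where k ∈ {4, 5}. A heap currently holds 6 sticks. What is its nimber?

1

Grundy values for subtraction set {4, 5}:
g(0) = mex{} = 0
g(1) = mex{} = 0
g(2) = mex{} = 0
g(3) = mex{} = 0
g(4) = mex{0} = 1
g(5) = mex{0} = 1
g(6) = mex{0} = 1
So g(6) = 1.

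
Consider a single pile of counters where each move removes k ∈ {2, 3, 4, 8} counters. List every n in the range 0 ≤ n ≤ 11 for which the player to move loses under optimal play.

Compute g(0), g(1), … for moves {2, 3, 4, 8}:
g(0) = mex{} = 0
g(1) = mex{} = 0
g(2) = mex{0} = 1
g(3) = mex{0} = 1
g(4) = mex{0,1} = 2
g(5) = mex{0,1} = 2
g(6) = mex{1,2} = 0
g(7) = mex{1,2} = 0
g(8) = mex{0,2} = 1
g(9) = mex{0,2} = 1
g(10) = mex{0,1} = 2
g(11) = mex{0,1} = 2
The P-positions (g = 0) in 0..11 are 0, 1, 6, 7.

0, 1, 6, 7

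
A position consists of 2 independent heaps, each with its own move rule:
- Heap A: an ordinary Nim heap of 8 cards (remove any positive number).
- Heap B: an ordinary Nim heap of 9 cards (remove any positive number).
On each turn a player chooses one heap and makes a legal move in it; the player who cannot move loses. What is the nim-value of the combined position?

Heap A is a plain Nim heap of size 8, so its Grundy value is 8.
Heap B is a plain Nim heap of size 9, so its Grundy value is 9.
The value of a disjunctive sum is the nim-sum of the parts.
Combined value = 8 XOR 9 = 1.

1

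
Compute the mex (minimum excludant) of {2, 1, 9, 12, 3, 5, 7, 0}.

The values 0, 1, 2, 3 are all present; 4 is the first non-negative integer missing from the set.

4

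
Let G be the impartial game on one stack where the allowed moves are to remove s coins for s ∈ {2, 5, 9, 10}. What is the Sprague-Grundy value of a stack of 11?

2

Build the Grundy sequence with g(k) = mex{g(k−s) : s ∈ {2, 5, 9, 10}, s ≤ k}:
g(0) = mex{} = 0
g(1) = mex{} = 0
g(2) = mex{0} = 1
g(3) = mex{0} = 1
g(4) = mex{1} = 0
g(5) = mex{0,1} = 2
g(6) = mex{0} = 1
g(7) = mex{1,2} = 0
g(8) = mex{1} = 0
g(9) = mex{0} = 1
g(10) = mex{0,2} = 1
g(11) = mex{0,1} = 2
So g(11) = 2.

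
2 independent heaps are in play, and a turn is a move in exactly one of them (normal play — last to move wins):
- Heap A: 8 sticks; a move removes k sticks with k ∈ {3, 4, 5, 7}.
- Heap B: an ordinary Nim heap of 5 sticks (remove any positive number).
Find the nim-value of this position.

Build the Grundy sequence for heap A with g(k) = mex{g(k−s) : s ∈ {3, 4, 5, 7}, s ≤ k}:
k:     0  1  2  3  4  5  6  7  8
g(k):  0  0  0  1  1  1  2  2  2
So g(8) = 2.
Heap B is a plain Nim heap of size 5, so its Grundy value is 5.
The value of a disjunctive sum is the nim-sum of the parts.
Combined value = 2 XOR 5 = 7.

7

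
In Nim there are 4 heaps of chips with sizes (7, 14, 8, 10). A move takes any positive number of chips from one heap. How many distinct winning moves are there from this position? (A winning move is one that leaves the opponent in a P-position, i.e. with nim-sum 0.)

Compute the nim-sum pairwise:
7 ⊕ 14 = 9
9 ⊕ 8 = 1
1 ⊕ 10 = 11
The overall nim-sum is X = 11. A heap of size p has a winning move iff p XOR X < p (reduce it to p XOR X).
  7: 7 XOR 11 = 12 ≥ 7 — no move.
  14: 14 XOR 11 = 5 < 14 — winning move (to 5).
  8: 8 XOR 11 = 3 < 8 — winning move (to 3).
  10: 10 XOR 11 = 1 < 10 — winning move (to 1).
That gives 3 winning moves.

3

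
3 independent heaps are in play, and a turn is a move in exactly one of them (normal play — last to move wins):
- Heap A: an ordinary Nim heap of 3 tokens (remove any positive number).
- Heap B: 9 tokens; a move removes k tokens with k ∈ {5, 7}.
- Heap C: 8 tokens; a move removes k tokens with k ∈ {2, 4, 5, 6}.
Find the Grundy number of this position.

2

Heap A is a plain Nim heap of size 3, so its Grundy value is 3.
Grundy values for heap B (subtraction set {5, 7}):
g(0) = mex{} = 0
g(1) = mex{} = 0
g(2) = mex{} = 0
g(3) = mex{} = 0
g(4) = mex{} = 0
g(5) = mex{0} = 1
g(6) = mex{0} = 1
g(7) = mex{0} = 1
g(8) = mex{0} = 1
g(9) = mex{0} = 1
So g(9) = 1.
Grundy values for heap C (subtraction set {2, 4, 5, 6}):
g(0) = mex{} = 0
g(1) = mex{} = 0
g(2) = mex{0} = 1
g(3) = mex{0} = 1
g(4) = mex{0,1} = 2
g(5) = mex{0,1} = 2
g(6) = mex{0,1,2} = 3
g(7) = mex{0,1,2} = 3
g(8) = mex{1,2,3} = 0
So g(8) = 0.
The value of a disjunctive sum is the nim-sum of the parts.
Combined value = 3 XOR 1 XOR 0 = 2.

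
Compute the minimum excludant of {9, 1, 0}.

2

The values 0, 1 are all present; 2 is the first non-negative integer missing from the set.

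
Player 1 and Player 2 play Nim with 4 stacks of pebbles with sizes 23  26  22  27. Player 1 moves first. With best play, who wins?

Player 2 wins

Nim-sum: 23 ⊕ 26 ⊕ 22 ⊕ 27 = 0.
The nim-sum is 0, so this is a P-position: the player to move is in a losing position under optimal play; Player 1 is about to move from it and so loses — Player 2 wins.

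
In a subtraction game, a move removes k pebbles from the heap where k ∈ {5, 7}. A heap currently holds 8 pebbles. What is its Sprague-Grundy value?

Compute g(0), g(1), … for moves {5, 7}:
g(0) = mex{} = 0
g(1) = mex{} = 0
g(2) = mex{} = 0
g(3) = mex{} = 0
g(4) = mex{} = 0
g(5) = mex{0} = 1
g(6) = mex{0} = 1
g(7) = mex{0} = 1
g(8) = mex{0} = 1
So g(8) = 1.

1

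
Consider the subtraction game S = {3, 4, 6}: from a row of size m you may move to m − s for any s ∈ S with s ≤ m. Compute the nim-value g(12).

Compute g(0), g(1), … for moves {3, 4, 6}:
g(0) = mex{} = 0
g(1) = mex{} = 0
g(2) = mex{} = 0
g(3) = mex{0} = 1
g(4) = mex{0} = 1
g(5) = mex{0} = 1
g(6) = mex{0,1} = 2
g(7) = mex{0,1} = 2
g(8) = mex{0,1} = 2
g(9) = mex{1,2} = 0
g(10) = mex{1,2} = 0
g(11) = mex{1,2} = 0
g(12) = mex{0,2} = 1
So g(12) = 1.

1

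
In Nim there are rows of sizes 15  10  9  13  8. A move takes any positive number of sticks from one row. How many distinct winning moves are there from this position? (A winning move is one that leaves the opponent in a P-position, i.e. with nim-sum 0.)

5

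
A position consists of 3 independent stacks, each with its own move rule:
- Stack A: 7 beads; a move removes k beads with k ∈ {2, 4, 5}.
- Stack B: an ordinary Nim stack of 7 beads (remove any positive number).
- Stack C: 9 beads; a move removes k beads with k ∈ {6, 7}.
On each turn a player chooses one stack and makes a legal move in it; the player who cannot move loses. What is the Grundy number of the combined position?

6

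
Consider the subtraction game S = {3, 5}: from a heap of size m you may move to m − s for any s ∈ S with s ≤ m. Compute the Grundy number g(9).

0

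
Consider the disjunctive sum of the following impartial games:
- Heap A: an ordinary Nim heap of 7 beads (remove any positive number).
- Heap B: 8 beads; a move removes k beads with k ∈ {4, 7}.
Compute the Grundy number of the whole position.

5

Heap A is a plain Nim heap of size 7, so its Grundy value is 7.
For heap B, compute g(0), g(1), … with moves {4, 7}:
g(0) = mex{} = 0
g(1) = mex{} = 0
g(2) = mex{} = 0
g(3) = mex{} = 0
g(4) = mex{0} = 1
g(5) = mex{0} = 1
g(6) = mex{0} = 1
g(7) = mex{0} = 1
g(8) = mex{0,1} = 2
So g(8) = 2.
By the Sprague-Grundy theorem, the Grundy value of a sum of independent games is the XOR of the component values.
Combined value = 7 ⊕ 2 = 5.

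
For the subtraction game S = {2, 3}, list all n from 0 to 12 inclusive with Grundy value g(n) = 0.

Compute g(0), g(1), … for moves {2, 3}:
g(0) = mex{} = 0
g(1) = mex{} = 0
g(2) = mex{0} = 1
g(3) = mex{0} = 1
g(4) = mex{0,1} = 2
g(5) = mex{1} = 0
g(6) = mex{1,2} = 0
g(7) = mex{0,2} = 1
g(8) = mex{0} = 1
g(9) = mex{0,1} = 2
g(10) = mex{1} = 0
g(11) = mex{1,2} = 0
g(12) = mex{0,2} = 1
The P-positions (g = 0) in 0..12 are 0, 1, 5, 6, 10, 11.

0, 1, 5, 6, 10, 11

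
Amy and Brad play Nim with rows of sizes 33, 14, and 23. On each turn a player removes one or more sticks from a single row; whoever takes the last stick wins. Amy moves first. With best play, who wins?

Amy wins

Compute the nim-sum pairwise:
33 ⊕ 14 = 47
47 ⊕ 23 = 56
The nim-sum is 56 ≠ 0, so this is an N-position: the player to move can win; Amy has a winning move.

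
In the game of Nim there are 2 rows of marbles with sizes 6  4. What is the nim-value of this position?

Compute the nim-sum pairwise:
6 XOR 4 = 2

2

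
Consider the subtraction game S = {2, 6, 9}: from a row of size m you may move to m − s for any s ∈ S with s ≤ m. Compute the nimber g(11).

3

Build the Grundy sequence with g(k) = mex{g(k−s) : s ∈ {2, 6, 9}, s ≤ k}:
k:     0  1  2  3  4  5  6  7  8  9 10 11
g(k):  0  0  1  1  0  0  1  1  0  2  1  3
So g(11) = 3.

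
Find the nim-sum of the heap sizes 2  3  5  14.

Nim-sum: 2 ⊕ 3 ⊕ 5 ⊕ 14 = 10.

10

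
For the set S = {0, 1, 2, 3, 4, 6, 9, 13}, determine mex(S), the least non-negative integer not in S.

5

The values 0, 1, 2, 3, 4 are all present; 5 is the first non-negative integer missing from the set.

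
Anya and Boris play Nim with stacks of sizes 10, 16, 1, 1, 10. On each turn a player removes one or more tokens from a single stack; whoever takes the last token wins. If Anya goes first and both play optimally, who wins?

Compute the nim-sum pairwise:
10 ^ 16 = 26
26 ^ 1 = 27
27 ^ 1 = 26
26 ^ 10 = 16
The nim-sum is 16 ≠ 0, so this is an N-position: the player to move can win; Anya has a winning move.

Anya wins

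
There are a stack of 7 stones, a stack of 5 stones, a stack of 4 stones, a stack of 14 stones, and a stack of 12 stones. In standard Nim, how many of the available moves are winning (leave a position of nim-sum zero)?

Write each in binary and XOR column by column:
  0111  (7)
  0101  (5)
  0100  (4)
  1110  (14)
  1100  (12)
  ----
  0100  (4)
The overall nim-sum is X = 4. A stack of size p has a winning move iff p XOR X < p (reduce it to p XOR X).
  7: 7 XOR 4 = 3 < 7 — winning move (to 3).
  5: 5 XOR 4 = 1 < 5 — winning move (to 1).
  4: 4 XOR 4 = 0 < 4 — winning move (to 0).
  14: 14 XOR 4 = 10 < 14 — winning move (to 10).
  12: 12 XOR 4 = 8 < 12 — winning move (to 8).
That gives 5 winning moves.

5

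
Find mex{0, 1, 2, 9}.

3

The values 0, 1, 2 are all present; 3 is the first non-negative integer missing from the set.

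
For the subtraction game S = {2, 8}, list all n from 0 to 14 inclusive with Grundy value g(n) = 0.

0, 1, 4, 5, 10, 11, 14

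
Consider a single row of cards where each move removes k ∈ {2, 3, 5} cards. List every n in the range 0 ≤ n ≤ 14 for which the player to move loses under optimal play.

0, 1, 7, 8, 14

Grundy values for subtraction set {2, 3, 5}:
g(0) = mex{} = 0
g(1) = mex{} = 0
g(2) = mex{0} = 1
g(3) = mex{0} = 1
g(4) = mex{0,1} = 2
g(5) = mex{0,1} = 2
g(6) = mex{0,1,2} = 3
g(7) = mex{1,2} = 0
g(8) = mex{1,2,3} = 0
g(9) = mex{0,2,3} = 1
g(10) = mex{0,2} = 1
g(11) = mex{0,1,3} = 2
g(12) = mex{0,1} = 2
g(13) = mex{0,1,2} = 3
g(14) = mex{1,2} = 0
The P-positions (g = 0) in 0..14 are 0, 1, 7, 8, 14.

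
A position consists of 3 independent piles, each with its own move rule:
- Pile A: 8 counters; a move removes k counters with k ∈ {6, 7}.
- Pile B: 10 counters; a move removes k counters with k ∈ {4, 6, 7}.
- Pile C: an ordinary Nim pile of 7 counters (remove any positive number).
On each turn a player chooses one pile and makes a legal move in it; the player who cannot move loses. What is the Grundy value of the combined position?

4

Build the Grundy sequence for pile A with g(k) = mex{g(k−s) : s ∈ {6, 7}, s ≤ k}:
g(0) = mex{} = 0
g(1) = mex{} = 0
g(2) = mex{} = 0
g(3) = mex{} = 0
g(4) = mex{} = 0
g(5) = mex{} = 0
g(6) = mex{0} = 1
g(7) = mex{0} = 1
g(8) = mex{0} = 1
So g(8) = 1.
Grundy values for pile B (subtraction set {4, 6, 7}):
k:     0  1  2  3  4  5  6  7  8  9 10
g(k):  0  0  0  0  1  1  1  1  2  2  2
So g(10) = 2.
Pile C is a plain Nim pile of size 7, so its Grundy value is 7.
By the Sprague-Grundy theorem, the Grundy value of a sum of independent games is the XOR of the component values.
Combined value = 1 ⊕ 2 ⊕ 7 = 4.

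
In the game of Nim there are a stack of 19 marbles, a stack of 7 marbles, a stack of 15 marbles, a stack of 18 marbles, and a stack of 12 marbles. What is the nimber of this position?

5

Compute the nim-sum pairwise:
19 XOR 7 = 20
20 XOR 15 = 27
27 XOR 18 = 9
9 XOR 12 = 5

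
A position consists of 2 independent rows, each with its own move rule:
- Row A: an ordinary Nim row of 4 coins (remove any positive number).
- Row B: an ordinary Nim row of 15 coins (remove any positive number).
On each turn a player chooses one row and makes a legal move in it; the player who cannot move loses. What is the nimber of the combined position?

11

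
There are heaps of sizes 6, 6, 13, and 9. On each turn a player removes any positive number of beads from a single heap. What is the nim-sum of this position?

4

In binary:
  0110  (6)
  0110  (6)
  1101  (13)
  1001  (9)
  ----
  0100  (4)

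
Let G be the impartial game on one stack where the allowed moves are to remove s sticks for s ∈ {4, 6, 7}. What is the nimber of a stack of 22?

0

Build the Grundy sequence with g(k) = mex{g(k−s) : s ∈ {4, 6, 7}, s ≤ k}:
k:     0  1  2  3  4  5  6  7  8  9 10 11 12 13 14 15 16 17 18 19 20 21 22
g(k):  0  0  0  0  1  1  1  1  2  2  2  0  0  0  0  1  1  1  1  2  2  2  0
So g(22) = 0.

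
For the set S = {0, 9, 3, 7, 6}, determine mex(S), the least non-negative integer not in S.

0 is in the set but 1 is not, so the mex is 1.

1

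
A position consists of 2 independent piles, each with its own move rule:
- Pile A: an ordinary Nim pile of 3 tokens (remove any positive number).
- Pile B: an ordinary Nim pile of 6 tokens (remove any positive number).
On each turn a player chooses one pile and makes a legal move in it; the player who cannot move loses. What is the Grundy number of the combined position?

5

Pile A is a plain Nim pile of size 3, so its Grundy value is 3.
Pile B is a plain Nim pile of size 6, so its Grundy value is 6.
The value of a disjunctive sum is the nim-sum of the parts.
Combined value = 3 ⊕ 6 = 5.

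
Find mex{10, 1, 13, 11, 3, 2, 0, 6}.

4

The values 0, 1, 2, 3 are all present; 4 is the first non-negative integer missing from the set.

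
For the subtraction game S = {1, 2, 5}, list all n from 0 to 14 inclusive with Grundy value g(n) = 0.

0, 3, 6, 9, 12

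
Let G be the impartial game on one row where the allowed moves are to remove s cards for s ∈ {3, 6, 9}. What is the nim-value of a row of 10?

Build the Grundy sequence with g(k) = mex{g(k−s) : s ∈ {3, 6, 9}, s ≤ k}:
k:     0  1  2  3  4  5  6  7  8  9 10
g(k):  0  0  0  1  1  1  2  2  2  3  3
So g(10) = 3.

3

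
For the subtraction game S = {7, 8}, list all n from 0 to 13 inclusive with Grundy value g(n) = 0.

0, 1, 2, 3, 4, 5, 6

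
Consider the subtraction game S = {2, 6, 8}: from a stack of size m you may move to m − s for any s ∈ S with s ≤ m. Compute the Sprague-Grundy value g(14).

0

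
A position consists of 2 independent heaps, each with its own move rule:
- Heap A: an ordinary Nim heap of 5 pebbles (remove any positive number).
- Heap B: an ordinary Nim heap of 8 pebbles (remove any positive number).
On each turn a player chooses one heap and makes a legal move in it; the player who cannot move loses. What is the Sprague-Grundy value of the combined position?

Heap A is a plain Nim heap of size 5, so its Grundy value is 5.
Heap B is a plain Nim heap of size 8, so its Grundy value is 8.
The value of a disjunctive sum is the nim-sum of the parts.
Combined value = 5 ⊕ 8 = 13.

13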